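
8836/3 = 8836/3=2945.33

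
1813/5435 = 1813/5435 = 0.33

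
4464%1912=640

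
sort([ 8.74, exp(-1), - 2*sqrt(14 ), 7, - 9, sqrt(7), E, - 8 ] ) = [  -  9, - 8,-2*sqrt ( 14),exp( - 1), sqrt( 7 ),E, 7,8.74 ] 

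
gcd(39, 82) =1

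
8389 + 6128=14517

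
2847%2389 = 458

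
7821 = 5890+1931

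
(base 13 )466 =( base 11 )631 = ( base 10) 760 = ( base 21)1F4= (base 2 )1011111000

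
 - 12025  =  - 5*2405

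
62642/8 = 31321/4 = 7830.25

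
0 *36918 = 0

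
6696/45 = 148 + 4/5 = 148.80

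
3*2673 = 8019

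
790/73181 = 790/73181 = 0.01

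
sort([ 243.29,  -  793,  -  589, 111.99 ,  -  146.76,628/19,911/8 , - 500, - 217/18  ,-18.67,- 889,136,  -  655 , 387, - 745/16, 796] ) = [ -889, - 793,-655, - 589, - 500, -146.76,-745/16,-18.67,- 217/18, 628/19, 111.99 , 911/8,136, 243.29, 387, 796] 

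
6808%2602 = 1604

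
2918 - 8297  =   - 5379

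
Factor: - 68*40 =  - 2^5*5^1*17^1 = - 2720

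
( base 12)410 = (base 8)1114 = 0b1001001100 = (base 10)588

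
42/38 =21/19 = 1.11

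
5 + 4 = 9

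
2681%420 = 161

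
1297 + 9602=10899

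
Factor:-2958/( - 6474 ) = 13^( - 1)*17^1*29^1 * 83^ ( - 1) = 493/1079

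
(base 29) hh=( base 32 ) fu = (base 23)m4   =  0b111111110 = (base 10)510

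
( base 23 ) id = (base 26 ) gb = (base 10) 427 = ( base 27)fm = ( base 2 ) 110101011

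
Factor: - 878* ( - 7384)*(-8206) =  - 53200745312= - 2^5*11^1*13^1*71^1*373^1 * 439^1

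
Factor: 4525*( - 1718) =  - 7773950 = - 2^1*5^2*181^1*859^1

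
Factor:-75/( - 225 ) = 1/3 = 3^(-1) 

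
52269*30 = 1568070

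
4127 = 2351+1776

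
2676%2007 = 669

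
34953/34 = 1028 + 1/34 = 1028.03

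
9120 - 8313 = 807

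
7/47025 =7/47025 =0.00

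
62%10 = 2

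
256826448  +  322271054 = 579097502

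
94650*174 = 16469100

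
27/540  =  1/20  =  0.05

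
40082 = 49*818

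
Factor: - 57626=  - 2^1*28813^1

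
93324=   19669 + 73655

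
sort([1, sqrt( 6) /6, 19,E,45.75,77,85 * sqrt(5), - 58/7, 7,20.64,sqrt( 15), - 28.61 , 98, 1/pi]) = [ - 28.61, - 58/7,1/pi,sqrt( 6)/6,  1,E , sqrt( 15),7,19,20.64, 45.75 , 77, 98,85 *sqrt( 5) ]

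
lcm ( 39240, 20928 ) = 313920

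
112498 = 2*56249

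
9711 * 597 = 5797467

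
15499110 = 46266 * 335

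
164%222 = 164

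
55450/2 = 27725 = 27725.00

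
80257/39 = 2057 + 34/39 = 2057.87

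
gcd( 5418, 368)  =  2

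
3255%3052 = 203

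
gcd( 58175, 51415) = 65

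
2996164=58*51658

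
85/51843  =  85/51843 = 0.00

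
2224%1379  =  845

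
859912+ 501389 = 1361301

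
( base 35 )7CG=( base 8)21463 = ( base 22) IDD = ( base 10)9011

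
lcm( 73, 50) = 3650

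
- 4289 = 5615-9904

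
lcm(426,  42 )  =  2982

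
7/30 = 7/30 = 0.23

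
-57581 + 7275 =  -50306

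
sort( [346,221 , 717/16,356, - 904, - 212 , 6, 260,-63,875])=[ - 904, - 212,-63,6, 717/16, 221,  260, 346,356,875] 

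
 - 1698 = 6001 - 7699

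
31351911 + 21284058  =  52635969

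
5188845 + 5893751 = 11082596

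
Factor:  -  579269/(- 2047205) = 5^( - 1) *373^1 * 1553^1 *409441^ ( - 1 )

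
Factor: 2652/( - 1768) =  - 3/2 =- 2^( - 1)*3^1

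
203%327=203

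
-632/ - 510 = 1 + 61/255=1.24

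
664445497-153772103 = 510673394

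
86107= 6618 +79489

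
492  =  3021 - 2529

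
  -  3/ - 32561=3/32561 = 0.00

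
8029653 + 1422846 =9452499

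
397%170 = 57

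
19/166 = 19/166 = 0.11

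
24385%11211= 1963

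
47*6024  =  283128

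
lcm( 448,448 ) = 448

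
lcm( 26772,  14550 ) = 669300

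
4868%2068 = 732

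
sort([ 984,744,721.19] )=[721.19,744,984]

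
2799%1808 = 991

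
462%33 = 0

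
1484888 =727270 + 757618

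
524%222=80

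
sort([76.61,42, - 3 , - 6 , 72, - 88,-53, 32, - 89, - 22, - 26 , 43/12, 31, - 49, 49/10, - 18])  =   [ - 89,-88,  -  53 , - 49, -26, - 22, - 18, - 6, - 3, 43/12, 49/10, 31, 32, 42, 72,76.61] 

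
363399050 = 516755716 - 153356666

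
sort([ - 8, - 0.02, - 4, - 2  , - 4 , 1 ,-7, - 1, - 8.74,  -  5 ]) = [ - 8.74,-8, - 7,  -  5, - 4, - 4, - 2 , - 1, - 0.02,  1] 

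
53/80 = 53/80 = 0.66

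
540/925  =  108/185  =  0.58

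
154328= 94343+59985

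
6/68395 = 6/68395 =0.00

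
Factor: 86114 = 2^1*7^1*6151^1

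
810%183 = 78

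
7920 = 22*360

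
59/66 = 59/66 = 0.89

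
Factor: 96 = 2^5 * 3^1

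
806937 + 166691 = 973628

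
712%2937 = 712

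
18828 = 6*3138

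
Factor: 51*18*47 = 2^1*3^3  *  17^1*47^1 = 43146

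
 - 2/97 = - 2/97 = - 0.02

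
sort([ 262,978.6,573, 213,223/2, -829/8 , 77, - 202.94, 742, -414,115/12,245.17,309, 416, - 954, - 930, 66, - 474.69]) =[ - 954,-930, - 474.69, - 414, - 202.94,  -  829/8, 115/12, 66, 77,223/2 , 213,245.17,  262,309,416,573,  742,978.6] 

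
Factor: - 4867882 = - 2^1*17^1*29^1*4937^1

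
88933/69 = 88933/69 = 1288.88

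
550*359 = 197450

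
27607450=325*84946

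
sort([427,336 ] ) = [336,  427]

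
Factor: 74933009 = 59^1*1270051^1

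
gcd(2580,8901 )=129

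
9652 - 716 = 8936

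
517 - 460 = 57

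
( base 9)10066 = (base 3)100002020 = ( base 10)6621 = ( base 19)I69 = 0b1100111011101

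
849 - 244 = 605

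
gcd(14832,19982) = 206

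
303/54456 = 101/18152 = 0.01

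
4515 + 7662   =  12177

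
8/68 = 2/17 =0.12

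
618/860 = 309/430 = 0.72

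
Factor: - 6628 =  - 2^2*1657^1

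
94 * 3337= 313678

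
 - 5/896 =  - 1 + 891/896= -0.01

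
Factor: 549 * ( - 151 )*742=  - 2^1*3^2*7^1*53^1*61^1 *151^1  =  - 61511058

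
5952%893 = 594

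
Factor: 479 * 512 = 245248 = 2^9*479^1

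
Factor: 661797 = 3^3*127^1*193^1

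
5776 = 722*8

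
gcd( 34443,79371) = 9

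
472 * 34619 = 16340168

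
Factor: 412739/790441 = 23^ ( - 1)*34367^( -1) *412739^1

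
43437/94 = 43437/94=462.10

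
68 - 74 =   -  6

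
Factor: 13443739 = 31^1 *47^1 * 9227^1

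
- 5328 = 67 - 5395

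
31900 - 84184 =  - 52284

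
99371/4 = 99371/4 = 24842.75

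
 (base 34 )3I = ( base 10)120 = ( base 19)66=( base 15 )80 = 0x78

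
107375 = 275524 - 168149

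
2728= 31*88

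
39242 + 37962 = 77204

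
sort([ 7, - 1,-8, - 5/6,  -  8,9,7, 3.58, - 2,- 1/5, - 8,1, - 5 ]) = [ - 8, - 8,-8, - 5, - 2, - 1,  -  5/6, - 1/5,1, 3.58,7, 7,9]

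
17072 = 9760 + 7312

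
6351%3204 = 3147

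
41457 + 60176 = 101633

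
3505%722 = 617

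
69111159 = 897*77047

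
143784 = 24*5991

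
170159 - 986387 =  - 816228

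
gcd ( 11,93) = 1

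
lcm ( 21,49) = 147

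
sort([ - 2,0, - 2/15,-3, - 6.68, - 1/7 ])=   [ - 6.68, - 3, - 2, - 1/7, - 2/15,  0]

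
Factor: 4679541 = 3^2*463^1*1123^1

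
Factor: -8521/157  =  -157^( - 1)*8521^1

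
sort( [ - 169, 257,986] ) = [ - 169, 257, 986] 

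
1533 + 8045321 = 8046854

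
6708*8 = 53664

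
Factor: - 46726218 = - 2^1  *  3^2*7^1*11^1*33713^1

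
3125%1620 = 1505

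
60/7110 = 2/237 = 0.01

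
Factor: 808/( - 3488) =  - 2^( - 2)*101^1*109^( - 1 ) = -  101/436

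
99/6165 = 11/685 = 0.02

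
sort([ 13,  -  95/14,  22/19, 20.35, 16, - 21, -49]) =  [-49, - 21,  -  95/14,  22/19,  13,16,  20.35 ] 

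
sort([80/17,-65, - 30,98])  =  [-65,-30, 80/17,98] 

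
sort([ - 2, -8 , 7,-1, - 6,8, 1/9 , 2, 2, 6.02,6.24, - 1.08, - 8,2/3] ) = [ - 8, - 8, - 6, - 2, - 1.08, -1,  1/9,2/3,2,2,6.02,6.24,7,8] 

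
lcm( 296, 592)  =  592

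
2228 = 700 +1528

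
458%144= 26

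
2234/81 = 2234/81= 27.58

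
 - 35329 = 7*(  -  5047)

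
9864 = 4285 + 5579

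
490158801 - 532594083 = -42435282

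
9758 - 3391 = 6367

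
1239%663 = 576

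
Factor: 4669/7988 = 2^( - 2)*7^1 * 23^1*29^1*1997^(-1)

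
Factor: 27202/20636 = 2^( - 1 ) * 11^(  -  1 )*29^1 = 29/22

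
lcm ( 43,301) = 301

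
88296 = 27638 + 60658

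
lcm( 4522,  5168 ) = 36176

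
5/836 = 5/836 =0.01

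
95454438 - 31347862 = 64106576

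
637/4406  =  637/4406 = 0.14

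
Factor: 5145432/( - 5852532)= - 2^1*7^( - 1 ) * 19^( - 2 )*193^(-1)*269^1 * 797^1=- 428786/487711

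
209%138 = 71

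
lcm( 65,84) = 5460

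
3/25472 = 3/25472= 0.00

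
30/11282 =15/5641 = 0.00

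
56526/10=5652+3/5 = 5652.60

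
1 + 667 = 668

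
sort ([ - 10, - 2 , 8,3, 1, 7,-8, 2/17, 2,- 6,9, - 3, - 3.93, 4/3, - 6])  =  [ - 10,  -  8, - 6, - 6,  -  3.93,-3,- 2, 2/17, 1,4/3 , 2, 3, 7, 8,9]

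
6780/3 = 2260 = 2260.00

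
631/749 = 631/749= 0.84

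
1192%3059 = 1192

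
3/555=1/185 = 0.01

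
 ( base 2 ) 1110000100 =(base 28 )144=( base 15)400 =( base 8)1604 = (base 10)900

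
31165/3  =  31165/3 = 10388.33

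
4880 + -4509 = 371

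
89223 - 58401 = 30822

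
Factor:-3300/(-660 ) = 5^1 = 5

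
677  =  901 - 224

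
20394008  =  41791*488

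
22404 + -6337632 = - 6315228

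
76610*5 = 383050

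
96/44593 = 96/44593=0.00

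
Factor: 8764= 2^2*7^1*313^1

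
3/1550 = 3/1550 = 0.00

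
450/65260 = 45/6526 = 0.01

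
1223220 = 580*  2109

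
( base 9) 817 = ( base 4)22120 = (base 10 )664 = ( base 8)1230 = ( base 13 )3c1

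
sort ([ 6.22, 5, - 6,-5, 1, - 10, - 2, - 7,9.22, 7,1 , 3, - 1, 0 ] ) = [ - 10,-7, - 6, - 5, - 2 , - 1, 0, 1,1, 3, 5,6.22, 7,9.22]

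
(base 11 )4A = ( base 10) 54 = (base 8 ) 66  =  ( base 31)1n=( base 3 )2000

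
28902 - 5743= 23159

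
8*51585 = 412680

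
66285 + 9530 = 75815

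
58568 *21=1229928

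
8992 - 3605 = 5387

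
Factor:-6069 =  - 3^1*7^1*17^2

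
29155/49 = 595 = 595.00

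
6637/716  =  9 + 193/716 = 9.27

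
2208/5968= 138/373 = 0.37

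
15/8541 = 5/2847 = 0.00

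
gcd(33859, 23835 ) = 7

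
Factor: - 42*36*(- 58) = 2^4* 3^3*7^1*29^1= 87696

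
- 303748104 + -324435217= -628183321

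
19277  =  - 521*(- 37)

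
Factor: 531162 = 2^1*3^2 * 23^1*1283^1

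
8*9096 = 72768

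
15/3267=5/1089= 0.00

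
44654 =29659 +14995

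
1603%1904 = 1603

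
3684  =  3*1228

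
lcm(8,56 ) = 56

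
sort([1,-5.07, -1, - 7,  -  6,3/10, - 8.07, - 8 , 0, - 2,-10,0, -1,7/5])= [ - 10,-8.07 ,  -  8,- 7, - 6,-5.07, - 2,-1, - 1, 0, 0,3/10,1, 7/5]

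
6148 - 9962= - 3814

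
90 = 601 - 511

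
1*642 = 642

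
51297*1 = 51297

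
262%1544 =262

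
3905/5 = 781 = 781.00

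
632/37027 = 632/37027 = 0.02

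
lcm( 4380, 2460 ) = 179580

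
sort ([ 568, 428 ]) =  [ 428,568 ] 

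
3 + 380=383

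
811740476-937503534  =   - 125763058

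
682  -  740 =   -  58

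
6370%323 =233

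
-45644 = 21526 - 67170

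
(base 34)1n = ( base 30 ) 1r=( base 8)71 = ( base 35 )1m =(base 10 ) 57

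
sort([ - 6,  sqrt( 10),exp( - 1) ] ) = [ - 6, exp( - 1),sqrt(10)]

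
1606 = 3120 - 1514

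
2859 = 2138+721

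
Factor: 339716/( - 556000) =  - 2^( - 3)*5^( - 3)*13^1*47^1 = -611/1000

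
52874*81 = 4282794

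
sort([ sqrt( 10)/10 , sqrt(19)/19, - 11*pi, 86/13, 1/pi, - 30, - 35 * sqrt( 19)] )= [ - 35*sqrt( 19), - 11*  pi,- 30 , sqrt(19 )/19,  sqrt( 10 ) /10,1/pi,86/13 ] 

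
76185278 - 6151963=70033315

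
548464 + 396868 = 945332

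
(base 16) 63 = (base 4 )1203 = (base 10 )99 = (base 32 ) 33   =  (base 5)344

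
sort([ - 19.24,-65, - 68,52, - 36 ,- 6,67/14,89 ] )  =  [-68, - 65, - 36, - 19.24,-6,67/14, 52,89]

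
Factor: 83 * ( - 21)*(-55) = 3^1*5^1*7^1 * 11^1*83^1 = 95865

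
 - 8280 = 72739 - 81019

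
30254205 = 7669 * 3945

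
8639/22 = 392 + 15/22 = 392.68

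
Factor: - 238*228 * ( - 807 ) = 2^3 * 3^2*7^1*17^1*19^1*269^1 = 43791048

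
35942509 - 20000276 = 15942233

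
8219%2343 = 1190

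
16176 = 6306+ 9870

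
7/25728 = 7/25728  =  0.00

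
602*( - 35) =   -  21070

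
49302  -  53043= -3741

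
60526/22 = 2751 + 2/11  =  2751.18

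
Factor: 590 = 2^1*5^1*59^1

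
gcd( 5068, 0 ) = 5068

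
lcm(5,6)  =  30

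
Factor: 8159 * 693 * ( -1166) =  - 2^1*3^2*7^1*11^2 * 41^1*53^1*199^1 = - 6592782042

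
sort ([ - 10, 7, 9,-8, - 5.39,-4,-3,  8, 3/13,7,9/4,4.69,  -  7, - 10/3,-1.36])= [ - 10, - 8, - 7,-5.39 ,-4, - 10/3, -3 , - 1.36, 3/13, 9/4,4.69 , 7,7,8, 9] 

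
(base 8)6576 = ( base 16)D7E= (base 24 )5nm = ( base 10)3454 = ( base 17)BG3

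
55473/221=55473/221 = 251.01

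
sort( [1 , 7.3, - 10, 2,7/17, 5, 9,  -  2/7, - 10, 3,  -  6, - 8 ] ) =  [ - 10, - 10 , - 8,  -  6, - 2/7, 7/17, 1,2,3,5, 7.3,  9 ] 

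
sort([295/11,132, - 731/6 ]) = [ -731/6 , 295/11, 132]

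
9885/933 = 10 + 185/311  =  10.59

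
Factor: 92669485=5^1*73^1*307^1*827^1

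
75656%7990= 3746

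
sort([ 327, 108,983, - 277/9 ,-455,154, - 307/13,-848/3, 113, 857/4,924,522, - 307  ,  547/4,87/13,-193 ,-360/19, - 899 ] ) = [ -899,-455, - 307, - 848/3, - 193 , - 277/9, - 307/13 , - 360/19,  87/13, 108, 113,547/4,154,857/4,327,522,924,983] 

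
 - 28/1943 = - 28/1943 = - 0.01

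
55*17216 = 946880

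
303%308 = 303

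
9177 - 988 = 8189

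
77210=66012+11198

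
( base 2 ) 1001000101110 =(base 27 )6aa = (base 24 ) 81m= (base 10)4654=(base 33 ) 491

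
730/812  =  365/406 =0.90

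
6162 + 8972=15134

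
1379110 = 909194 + 469916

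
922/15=922/15  =  61.47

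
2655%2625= 30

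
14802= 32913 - 18111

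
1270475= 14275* 89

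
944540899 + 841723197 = 1786264096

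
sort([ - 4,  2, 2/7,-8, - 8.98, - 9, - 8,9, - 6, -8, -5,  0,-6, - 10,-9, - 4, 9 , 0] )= [ - 10,- 9,-9,  -  8.98, - 8, - 8, -8, - 6, - 6,-5, - 4,  -  4,0, 0, 2/7,2, 9 , 9] 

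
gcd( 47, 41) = 1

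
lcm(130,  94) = 6110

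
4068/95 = 42+78/95 =42.82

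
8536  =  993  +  7543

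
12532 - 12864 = - 332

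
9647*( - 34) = -327998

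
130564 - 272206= - 141642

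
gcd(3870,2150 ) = 430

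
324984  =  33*9848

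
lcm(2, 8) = 8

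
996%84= 72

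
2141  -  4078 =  - 1937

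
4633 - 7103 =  - 2470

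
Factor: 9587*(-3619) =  - 7^1*11^1 * 47^1*9587^1= - 34695353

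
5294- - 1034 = 6328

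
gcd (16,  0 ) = 16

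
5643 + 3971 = 9614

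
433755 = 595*729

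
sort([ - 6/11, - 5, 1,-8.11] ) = [- 8.11,-5, -6/11,1 ] 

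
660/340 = 33/17 = 1.94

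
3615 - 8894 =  - 5279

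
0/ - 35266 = 0/1 = - 0.00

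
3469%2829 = 640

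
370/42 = 185/21 = 8.81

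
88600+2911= 91511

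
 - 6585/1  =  -6585 = - 6585.00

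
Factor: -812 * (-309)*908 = 227824464 =2^4*3^1 * 7^1*29^1*103^1 * 227^1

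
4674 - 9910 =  - 5236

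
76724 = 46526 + 30198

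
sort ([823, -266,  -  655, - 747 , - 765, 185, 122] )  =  [ - 765,  -  747, -655, - 266,122,185, 823]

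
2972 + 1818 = 4790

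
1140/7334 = 30/193 = 0.16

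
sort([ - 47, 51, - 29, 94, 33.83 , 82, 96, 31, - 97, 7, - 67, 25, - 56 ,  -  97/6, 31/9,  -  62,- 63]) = [ - 97,  -  67, - 63,- 62,  -  56, - 47, - 29, - 97/6, 31/9, 7, 25,31,33.83, 51, 82, 94,96]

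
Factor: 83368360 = 2^3*5^1*2084209^1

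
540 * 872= 470880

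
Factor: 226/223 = 2^1*113^1*223^(-1)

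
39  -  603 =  - 564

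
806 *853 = 687518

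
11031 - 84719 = - 73688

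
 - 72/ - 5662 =36/2831=0.01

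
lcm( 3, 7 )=21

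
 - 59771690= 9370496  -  69142186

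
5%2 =1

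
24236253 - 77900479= - 53664226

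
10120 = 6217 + 3903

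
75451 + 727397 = 802848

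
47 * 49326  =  2318322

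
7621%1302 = 1111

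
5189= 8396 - 3207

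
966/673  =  966/673 = 1.44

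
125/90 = 25/18 = 1.39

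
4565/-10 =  - 457 + 1/2 = -456.50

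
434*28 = 12152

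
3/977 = 3/977 = 0.00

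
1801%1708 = 93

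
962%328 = 306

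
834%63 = 15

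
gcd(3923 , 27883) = 1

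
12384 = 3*4128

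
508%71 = 11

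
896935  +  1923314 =2820249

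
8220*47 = 386340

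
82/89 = 82/89  =  0.92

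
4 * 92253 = 369012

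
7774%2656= 2462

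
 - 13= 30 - 43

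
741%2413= 741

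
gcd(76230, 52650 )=90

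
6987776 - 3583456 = 3404320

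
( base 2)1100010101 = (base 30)Q9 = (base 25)16e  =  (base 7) 2205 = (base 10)789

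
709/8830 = 709/8830 = 0.08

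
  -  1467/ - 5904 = 163/656=0.25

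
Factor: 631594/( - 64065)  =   - 2^1*3^( - 1)*5^ (- 1 ) * 31^1 *61^1*167^1 * 4271^( - 1) 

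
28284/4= 7071  =  7071.00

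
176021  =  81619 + 94402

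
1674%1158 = 516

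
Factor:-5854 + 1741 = -3^2 *457^1 =-  4113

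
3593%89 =33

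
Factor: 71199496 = 2^3*8899937^1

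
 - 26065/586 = -26065/586 = -44.48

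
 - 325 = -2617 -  - 2292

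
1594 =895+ 699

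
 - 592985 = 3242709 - 3835694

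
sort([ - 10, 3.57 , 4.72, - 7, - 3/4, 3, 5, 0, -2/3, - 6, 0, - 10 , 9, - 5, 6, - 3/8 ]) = [ - 10, - 10, - 7, - 6, - 5, - 3/4, - 2/3, - 3/8, 0,0, 3 , 3.57, 4.72, 5,  6, 9 ] 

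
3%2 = 1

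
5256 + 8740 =13996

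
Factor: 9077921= 617^1*14713^1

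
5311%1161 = 667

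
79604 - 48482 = 31122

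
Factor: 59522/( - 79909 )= - 2^1*41^( - 1)*1949^( - 1)*29761^1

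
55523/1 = 55523 = 55523.00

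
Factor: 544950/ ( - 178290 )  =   -5^1* 173^1  *  283^( - 1) = -865/283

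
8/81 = 8/81 = 0.10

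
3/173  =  3/173 = 0.02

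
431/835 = 431/835 = 0.52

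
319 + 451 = 770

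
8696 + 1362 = 10058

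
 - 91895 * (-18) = 1654110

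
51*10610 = 541110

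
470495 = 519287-48792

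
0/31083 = 0 = 0.00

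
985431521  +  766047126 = 1751478647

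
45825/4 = 45825/4 = 11456.25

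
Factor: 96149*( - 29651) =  - 2850913999 = -149^1*199^1 * 96149^1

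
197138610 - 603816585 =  - 406677975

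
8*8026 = 64208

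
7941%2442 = 615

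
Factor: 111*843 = 93573 =3^2*37^1*281^1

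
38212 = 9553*4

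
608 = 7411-6803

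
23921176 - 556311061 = -532389885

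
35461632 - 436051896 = - 400590264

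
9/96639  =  3/32213 =0.00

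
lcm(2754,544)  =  44064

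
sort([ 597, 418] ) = [418, 597]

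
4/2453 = 4/2453 = 0.00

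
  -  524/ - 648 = 131/162 = 0.81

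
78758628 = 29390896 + 49367732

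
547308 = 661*828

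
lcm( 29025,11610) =58050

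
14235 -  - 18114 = 32349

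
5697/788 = 7 + 181/788 = 7.23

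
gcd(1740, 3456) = 12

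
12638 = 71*178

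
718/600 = 359/300 = 1.20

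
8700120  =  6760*1287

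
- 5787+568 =- 5219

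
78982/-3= - 78982/3 = - 26327.33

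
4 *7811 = 31244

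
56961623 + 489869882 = 546831505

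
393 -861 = -468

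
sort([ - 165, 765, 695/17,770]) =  [-165,695/17, 765,  770]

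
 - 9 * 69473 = - 625257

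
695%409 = 286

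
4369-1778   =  2591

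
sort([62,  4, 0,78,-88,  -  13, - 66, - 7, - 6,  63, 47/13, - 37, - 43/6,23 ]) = [ - 88, - 66, - 37,-13, - 43/6, - 7, - 6,  0, 47/13 , 4, 23,62,63 , 78]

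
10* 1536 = 15360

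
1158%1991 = 1158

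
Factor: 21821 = 21821^1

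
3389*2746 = 9306194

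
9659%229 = 41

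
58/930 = 29/465 = 0.06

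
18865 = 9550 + 9315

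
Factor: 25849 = 25849^1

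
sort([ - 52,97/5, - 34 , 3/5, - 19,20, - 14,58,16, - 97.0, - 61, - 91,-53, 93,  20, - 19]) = [ - 97.0, - 91, - 61,  -  53, -52,-34,-19 ,-19, - 14,3/5,  16, 97/5,  20,20,  58,  93 ]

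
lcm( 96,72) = 288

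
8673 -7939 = 734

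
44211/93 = 14737/31 = 475.39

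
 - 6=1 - 7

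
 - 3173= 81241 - 84414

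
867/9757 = 867/9757 = 0.09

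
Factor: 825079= 23^1 * 29^1*1237^1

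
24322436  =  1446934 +22875502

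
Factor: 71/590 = 2^( - 1 )*5^( - 1)*59^( - 1 )*71^1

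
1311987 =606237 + 705750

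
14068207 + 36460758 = 50528965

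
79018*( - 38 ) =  - 3002684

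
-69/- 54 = 23/18 = 1.28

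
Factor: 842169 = 3^1*347^1 *809^1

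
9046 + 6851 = 15897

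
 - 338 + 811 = 473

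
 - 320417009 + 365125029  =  44708020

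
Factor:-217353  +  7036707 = 2^1*3^2 * 457^1*829^1 = 6819354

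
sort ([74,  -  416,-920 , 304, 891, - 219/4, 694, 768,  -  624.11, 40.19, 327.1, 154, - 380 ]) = [ - 920, -624.11,-416, - 380, - 219/4,40.19,74,154, 304, 327.1,694, 768, 891] 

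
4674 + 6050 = 10724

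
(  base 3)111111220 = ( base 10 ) 9852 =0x267c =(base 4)2121330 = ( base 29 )bkl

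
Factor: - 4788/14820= -3^1*5^( - 1) * 7^1*13^( - 1) = -21/65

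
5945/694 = 8+393/694 = 8.57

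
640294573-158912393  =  481382180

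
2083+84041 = 86124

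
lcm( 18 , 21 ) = 126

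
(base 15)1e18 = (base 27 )8qe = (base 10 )6548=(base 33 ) 60e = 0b1100110010100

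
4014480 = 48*83635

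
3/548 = 3/548 = 0.01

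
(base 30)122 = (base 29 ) 145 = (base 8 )1702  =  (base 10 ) 962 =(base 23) 1IJ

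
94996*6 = 569976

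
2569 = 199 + 2370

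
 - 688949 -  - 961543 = 272594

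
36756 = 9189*4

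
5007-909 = 4098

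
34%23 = 11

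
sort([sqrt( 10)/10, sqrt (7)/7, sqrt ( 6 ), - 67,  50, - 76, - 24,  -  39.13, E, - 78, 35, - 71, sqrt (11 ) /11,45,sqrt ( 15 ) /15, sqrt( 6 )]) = [ - 78, - 76,-71, - 67, - 39.13, - 24 , sqrt( 15 )/15, sqrt ( 11) /11, sqrt( 10 )/10, sqrt(7 ) /7 , sqrt(6 ),sqrt(6 ),E, 35 , 45, 50]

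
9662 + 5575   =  15237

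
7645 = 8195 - 550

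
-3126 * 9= - 28134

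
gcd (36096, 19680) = 96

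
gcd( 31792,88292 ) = 4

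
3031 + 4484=7515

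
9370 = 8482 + 888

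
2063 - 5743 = -3680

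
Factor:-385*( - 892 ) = 2^2*5^1*7^1* 11^1*223^1 = 343420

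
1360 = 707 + 653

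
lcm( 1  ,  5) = 5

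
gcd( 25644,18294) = 6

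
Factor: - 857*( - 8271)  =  7088247 = 3^2*857^1 * 919^1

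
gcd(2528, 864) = 32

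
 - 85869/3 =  - 28623 = - 28623.00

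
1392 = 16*87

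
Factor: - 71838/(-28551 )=78/31=2^1*3^1 * 13^1*31^(  -  1 ) 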